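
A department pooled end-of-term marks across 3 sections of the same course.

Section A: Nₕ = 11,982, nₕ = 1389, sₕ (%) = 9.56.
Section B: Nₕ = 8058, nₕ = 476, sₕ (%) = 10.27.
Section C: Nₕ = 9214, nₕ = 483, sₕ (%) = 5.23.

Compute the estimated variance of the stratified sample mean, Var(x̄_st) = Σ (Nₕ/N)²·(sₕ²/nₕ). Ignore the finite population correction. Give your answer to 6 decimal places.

0.033468

N = 29254. Term for each stratum: Wₕ²sₕ²/nₕ.
Var(x̄_st) = 0.011038286 + 0.016811944 + 0.005618005 = 0.033468236 → 0.033468.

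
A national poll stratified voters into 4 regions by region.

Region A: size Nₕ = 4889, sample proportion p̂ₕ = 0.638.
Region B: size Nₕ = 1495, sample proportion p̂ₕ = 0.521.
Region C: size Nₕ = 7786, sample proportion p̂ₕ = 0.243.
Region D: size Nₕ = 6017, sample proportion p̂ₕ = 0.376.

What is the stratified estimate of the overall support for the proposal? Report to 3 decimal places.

N = 4889 + 1495 + 7786 + 6017 = 20187.
Overall proportion = Σ (Nₕ/N)·p̂ₕ.
Σ Nₕp̂ₕ = 3119.182 + 778.895 + 1891.998 + 2262.392 = 8052.467.
8052.467 / 20187 = 0.39889... → 0.399.

0.399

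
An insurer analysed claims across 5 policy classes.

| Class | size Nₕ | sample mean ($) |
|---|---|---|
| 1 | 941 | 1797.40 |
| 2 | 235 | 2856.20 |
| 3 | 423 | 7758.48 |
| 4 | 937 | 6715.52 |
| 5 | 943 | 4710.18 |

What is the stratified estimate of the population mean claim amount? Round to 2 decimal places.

4707.83

x̄_st = (Σ Nₕx̄ₕ) / (Σ Nₕ) = (941·1797.40 + 235·2856.20 + 423·7758.48 + 937·6715.52 + 943·4710.18) / 3479
= 16378539.42 / 3479 = 4707.8297... → 4707.83.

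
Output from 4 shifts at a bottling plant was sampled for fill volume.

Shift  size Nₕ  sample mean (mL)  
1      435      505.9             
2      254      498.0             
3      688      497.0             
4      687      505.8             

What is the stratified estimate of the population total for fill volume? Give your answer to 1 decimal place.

1035979.1

Population total = Σ Nₕ·x̄ₕ (each stratum's size times its mean).
435·505.9 + 254·498.0 + 688·497.0 + 687·505.8 = 220066.5 + 126492 + 341936 + 347484.6 = 1035979.1.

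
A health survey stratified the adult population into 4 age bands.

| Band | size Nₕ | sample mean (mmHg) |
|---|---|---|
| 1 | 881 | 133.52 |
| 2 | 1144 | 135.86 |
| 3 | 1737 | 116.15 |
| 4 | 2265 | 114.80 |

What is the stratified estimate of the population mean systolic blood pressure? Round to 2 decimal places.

x̄_st = (Σ Nₕx̄ₕ) / (Σ Nₕ) = (881·133.52 + 1144·135.86 + 1737·116.15 + 2265·114.80) / 6027
= 734829.51 / 6027 = 121.9229... → 121.92.

121.92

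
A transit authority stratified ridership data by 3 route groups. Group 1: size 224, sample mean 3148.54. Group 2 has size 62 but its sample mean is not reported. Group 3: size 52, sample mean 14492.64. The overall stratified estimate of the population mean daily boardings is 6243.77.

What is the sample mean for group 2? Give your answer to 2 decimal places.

Σ Nₕx̄ₕ = N·μ, so 62·x̄_2 = 338·6243.77 − (224·3148.54 + 52·14492.64).
= 2110394.26 − 1458890.24 = 651504.02.
x̄_2 = 651504.02 / 62 = 10508.1294... → 10508.13.

10508.13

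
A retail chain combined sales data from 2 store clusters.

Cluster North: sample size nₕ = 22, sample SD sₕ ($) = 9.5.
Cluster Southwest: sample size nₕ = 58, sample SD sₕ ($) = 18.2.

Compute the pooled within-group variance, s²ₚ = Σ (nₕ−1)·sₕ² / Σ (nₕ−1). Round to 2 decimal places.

North: (22−1)·9.5² = 21·90.25 = 1895.25
Southwest: (58−1)·18.2² = 57·331.24 = 18880.68
Numerator = 20775.93; denominator = Σ(nₕ−1) = 78.
s²ₚ = 20775.93/78 = 266.3581... → 266.36.

266.36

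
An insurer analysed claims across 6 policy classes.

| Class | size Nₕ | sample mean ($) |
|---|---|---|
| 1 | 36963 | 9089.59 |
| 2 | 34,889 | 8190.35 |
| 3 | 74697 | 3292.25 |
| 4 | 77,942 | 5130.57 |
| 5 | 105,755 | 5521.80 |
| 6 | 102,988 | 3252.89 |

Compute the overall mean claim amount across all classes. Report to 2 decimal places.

N = 36963 + 34889 + 74697 + 77942 + 105755 + 102988 = 433234.
The stratified mean weights each stratum mean by its population share Nₕ/N.
Σ Nₕx̄ₕ = 36963·9089.59 + 34889·8190.35 + 74697·3292.25 + 77942·5130.57 + 105755·5521.80 + 102988·3252.89 = 335978515.17 + 285753121.15 + 245921198.25 + 399886886.94 + 583957959 + 335008635.32 = 2186506315.83.
Divide by N: 2186506315.83 / 433234 = 5046.9407... → 5046.94.

5046.94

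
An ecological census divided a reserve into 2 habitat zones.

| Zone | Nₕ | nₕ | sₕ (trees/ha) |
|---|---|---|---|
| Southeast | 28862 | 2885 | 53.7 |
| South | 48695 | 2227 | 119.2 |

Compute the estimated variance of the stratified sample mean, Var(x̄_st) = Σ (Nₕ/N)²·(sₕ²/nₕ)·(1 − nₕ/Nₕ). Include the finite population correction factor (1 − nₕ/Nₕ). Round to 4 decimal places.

2.5247

N = 77557. Term for each stratum: Wₕ²sₕ²/nₕ·(1−nₕ/Nₕ).
Var(x̄_st) = 0.1245880 + 2.4000962 = 2.5246841 → 2.5247.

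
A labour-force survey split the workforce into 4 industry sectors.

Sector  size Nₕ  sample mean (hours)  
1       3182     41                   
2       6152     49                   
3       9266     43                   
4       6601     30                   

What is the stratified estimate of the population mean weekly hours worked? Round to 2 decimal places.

N = 3182 + 6152 + 9266 + 6601 = 25201.
Weight each subgroup mean by Nₕ/N and sum.
Σ Nₕx̄ₕ = 3182·41 + 6152·49 + 9266·43 + 6601·30 = 130462 + 301448 + 398438 + 198030 = 1028378.
Divide by N: 1028378 / 25201 = 40.8070... → 40.81.

40.81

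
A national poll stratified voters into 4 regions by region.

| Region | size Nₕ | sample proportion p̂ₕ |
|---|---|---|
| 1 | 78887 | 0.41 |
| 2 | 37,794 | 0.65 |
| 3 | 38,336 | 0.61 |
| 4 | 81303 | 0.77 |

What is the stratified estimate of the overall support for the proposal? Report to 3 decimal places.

Wₕ = Nₕ/N with N = 236320: 0.3338, 0.1599, 0.1622, 0.3440.
p̂_st = 0.3338·0.41 + 0.1599·0.65 + 0.1622·0.61 + 0.3440·0.77 ≈ 0.60468... → 0.605.

0.605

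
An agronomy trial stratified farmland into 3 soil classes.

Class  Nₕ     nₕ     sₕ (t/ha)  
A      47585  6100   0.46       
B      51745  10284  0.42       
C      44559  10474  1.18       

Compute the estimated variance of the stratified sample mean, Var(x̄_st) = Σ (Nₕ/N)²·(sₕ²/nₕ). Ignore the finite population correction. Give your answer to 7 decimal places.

N = 143889; Wₕ = Nₕ/N.
class A: (47585/143889)²·0.46²/6100 = 0.0000037938
class B: (51745/143889)²·0.42²/10284 = 0.0000022183
class C: (44559/143889)²·1.18²/10474 = 0.0000127487
Sum = 0.0000187608 → 0.0000188.

0.0000188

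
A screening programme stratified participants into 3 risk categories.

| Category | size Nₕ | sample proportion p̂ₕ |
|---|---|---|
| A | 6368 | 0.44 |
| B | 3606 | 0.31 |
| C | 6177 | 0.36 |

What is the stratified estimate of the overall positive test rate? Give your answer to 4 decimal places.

0.3804

Wₕ = Nₕ/N with N = 16151: 0.3943, 0.2233, 0.3825.
p̂_st = 0.3943·0.44 + 0.2233·0.31 + 0.3825·0.36 ≈ 0.380379... → 0.3804.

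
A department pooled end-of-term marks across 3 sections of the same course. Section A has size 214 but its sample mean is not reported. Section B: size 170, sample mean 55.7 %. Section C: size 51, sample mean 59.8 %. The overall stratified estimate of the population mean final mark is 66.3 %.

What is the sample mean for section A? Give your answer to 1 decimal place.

76.3

Σ Nₕx̄ₕ = N·μ, so 214·x̄_A = 435·66.3 − (170·55.7 + 51·59.8).
= 28840.5 − 12518.8 = 16321.7.
x̄_A = 16321.7 / 214 = 76.270... → 76.3.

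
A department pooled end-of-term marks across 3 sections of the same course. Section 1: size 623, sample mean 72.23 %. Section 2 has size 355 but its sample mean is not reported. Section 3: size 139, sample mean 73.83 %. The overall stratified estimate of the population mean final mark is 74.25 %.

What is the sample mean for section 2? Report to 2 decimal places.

77.96

Σ Nₕx̄ₕ = N·μ, so 355·x̄_2 = 1117·74.25 − (623·72.23 + 139·73.83).
= 82937.25 − 55261.66 = 27675.59.
x̄_2 = 27675.59 / 355 = 77.9594... → 77.96.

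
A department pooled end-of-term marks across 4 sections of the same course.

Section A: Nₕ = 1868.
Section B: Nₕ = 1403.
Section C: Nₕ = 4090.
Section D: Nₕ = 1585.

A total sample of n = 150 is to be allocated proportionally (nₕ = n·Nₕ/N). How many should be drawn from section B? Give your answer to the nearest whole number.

Share of section B = 1403/8946 = 0.15683.
Allocate 150 × 0.15683 = 23.524... → 24.

24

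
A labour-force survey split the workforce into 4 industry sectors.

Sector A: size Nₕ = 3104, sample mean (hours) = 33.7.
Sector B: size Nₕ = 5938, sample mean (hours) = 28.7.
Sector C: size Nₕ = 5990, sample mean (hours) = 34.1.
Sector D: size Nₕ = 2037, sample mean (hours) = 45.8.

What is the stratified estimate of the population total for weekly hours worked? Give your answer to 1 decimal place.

572579.0

A: 3104·33.7 = 104604.8
B: 5938·28.7 = 170420.6
C: 5990·34.1 = 204259
D: 2037·45.8 = 93294.6
τ̂ = Σ Nₕx̄ₕ = 572579.0.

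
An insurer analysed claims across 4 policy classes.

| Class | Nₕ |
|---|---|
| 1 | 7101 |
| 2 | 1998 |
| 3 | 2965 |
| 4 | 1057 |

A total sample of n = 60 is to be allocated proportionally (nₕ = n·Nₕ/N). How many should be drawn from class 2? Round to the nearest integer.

N = 7101 + 1998 + 2965 + 1057 = 13121.
n_2 = 60·1998/13121 = 9.136... → 9.

9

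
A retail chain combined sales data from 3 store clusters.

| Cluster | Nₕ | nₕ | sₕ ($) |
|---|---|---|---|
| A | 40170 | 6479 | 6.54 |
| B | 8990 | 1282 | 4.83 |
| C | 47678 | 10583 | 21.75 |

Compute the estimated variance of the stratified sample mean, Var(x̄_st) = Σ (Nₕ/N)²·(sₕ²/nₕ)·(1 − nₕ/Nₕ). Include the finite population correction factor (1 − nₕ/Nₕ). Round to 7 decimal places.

0.0095177

N = 96838. Term for each stratum: Wₕ²sₕ²/nₕ·(1−nₕ/Nₕ).
Var(x̄_st) = 0.0009527339 + 0.0001344671 + 0.0084304646 = 0.0095176656 → 0.0095177.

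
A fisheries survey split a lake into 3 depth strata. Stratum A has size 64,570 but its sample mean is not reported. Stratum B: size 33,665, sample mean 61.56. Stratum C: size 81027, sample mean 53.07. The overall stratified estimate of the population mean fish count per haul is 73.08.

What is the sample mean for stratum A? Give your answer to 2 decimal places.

104.20

Σ Nₕx̄ₕ = N·μ, so 64570·x̄_A = 179262·73.08 − (33665·61.56 + 81027·53.07).
= 13100466.96 − 6372520.29 = 6727946.67.
x̄_A = 6727946.67 / 64570 = 104.1962... → 104.20.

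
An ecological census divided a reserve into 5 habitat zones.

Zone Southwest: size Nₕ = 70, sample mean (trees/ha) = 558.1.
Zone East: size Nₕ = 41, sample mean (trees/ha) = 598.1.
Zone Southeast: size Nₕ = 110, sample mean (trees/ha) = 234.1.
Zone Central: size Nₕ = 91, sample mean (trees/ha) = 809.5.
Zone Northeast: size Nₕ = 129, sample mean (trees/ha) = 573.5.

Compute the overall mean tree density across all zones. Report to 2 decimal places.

537.38

x̄_st = (Σ Nₕx̄ₕ) / (Σ Nₕ) = (70·558.1 + 41·598.1 + 110·234.1 + 91·809.5 + 129·573.5) / 441
= 236986.1 / 441 = 537.3834... → 537.38.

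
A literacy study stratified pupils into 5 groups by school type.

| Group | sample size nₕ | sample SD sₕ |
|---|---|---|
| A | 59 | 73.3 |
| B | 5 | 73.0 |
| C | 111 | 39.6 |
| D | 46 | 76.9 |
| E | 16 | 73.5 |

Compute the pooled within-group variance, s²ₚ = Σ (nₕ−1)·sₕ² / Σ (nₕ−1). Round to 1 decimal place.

3674.9

A: (59−1)·73.3² = 58·5372.89 = 311627.62
B: (5−1)·73.0² = 4·5329 = 21316
C: (111−1)·39.6² = 110·1568.16 = 172497.6
D: (46−1)·76.9² = 45·5913.61 = 266112.45
E: (16−1)·73.5² = 15·5402.25 = 81033.75
Numerator = 852587.42; denominator = Σ(nₕ−1) = 232.
s²ₚ = 852587.42/232 = 3674.946... → 3674.9.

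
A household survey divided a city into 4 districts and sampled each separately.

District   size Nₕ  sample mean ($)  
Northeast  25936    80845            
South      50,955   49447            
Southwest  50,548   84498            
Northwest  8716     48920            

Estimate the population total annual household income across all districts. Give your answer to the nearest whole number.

Population total = Σ Nₕ·x̄ₕ (each stratum's size times its mean).
25936·80845 + 50955·49447 + 50548·84498 + 8716·48920 = 2096795920 + 2519571885 + 4271204904 + 426386720 = 9313959429.

9313959429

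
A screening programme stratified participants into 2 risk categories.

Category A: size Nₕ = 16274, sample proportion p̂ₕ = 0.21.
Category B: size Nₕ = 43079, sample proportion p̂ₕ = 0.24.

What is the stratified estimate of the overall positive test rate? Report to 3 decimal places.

0.232

Wₕ = Nₕ/N with N = 59353: 0.2742, 0.7258.
p̂_st = 0.2742·0.21 + 0.7258·0.24 ≈ 0.23177... → 0.232.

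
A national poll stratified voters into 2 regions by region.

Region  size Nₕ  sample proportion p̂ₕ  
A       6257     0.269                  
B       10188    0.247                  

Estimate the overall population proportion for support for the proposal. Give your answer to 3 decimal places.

Wₕ = Nₕ/N with N = 16445: 0.3805, 0.6195.
p̂_st = 0.3805·0.269 + 0.6195·0.247 ≈ 0.25537... → 0.255.

0.255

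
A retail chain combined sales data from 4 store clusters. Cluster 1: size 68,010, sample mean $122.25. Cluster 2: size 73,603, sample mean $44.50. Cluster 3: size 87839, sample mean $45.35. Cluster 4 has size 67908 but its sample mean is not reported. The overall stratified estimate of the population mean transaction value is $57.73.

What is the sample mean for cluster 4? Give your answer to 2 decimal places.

Σ Nₕx̄ₕ = N·μ, so 67908·x̄_4 = 297360·57.73 − (68010·122.25 + 73603·44.50 + 87839·45.35).
= 17166592.8 − 15573054.65 = 1593538.15.
x̄_4 = 1593538.15 / 67908 = 23.4661... → 23.47.

23.47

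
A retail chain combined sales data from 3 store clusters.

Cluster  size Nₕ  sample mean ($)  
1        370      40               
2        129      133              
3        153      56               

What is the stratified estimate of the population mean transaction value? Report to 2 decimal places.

x̄_st = (Σ Nₕx̄ₕ) / (Σ Nₕ) = (370·40 + 129·133 + 153·56) / 652
= 40525 / 652 = 62.1549... → 62.15.

62.15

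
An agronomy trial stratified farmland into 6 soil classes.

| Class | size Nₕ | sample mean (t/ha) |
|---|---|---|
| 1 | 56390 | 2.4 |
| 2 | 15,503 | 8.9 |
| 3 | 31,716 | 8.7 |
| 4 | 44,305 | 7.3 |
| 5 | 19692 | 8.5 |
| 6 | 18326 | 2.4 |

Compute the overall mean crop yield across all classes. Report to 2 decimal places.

5.83

N = 56390 + 15503 + 31716 + 44305 + 19692 + 18326 = 185932.
Weight each subgroup mean by Nₕ/N and sum.
Σ Nₕx̄ₕ = 56390·2.4 + 15503·8.9 + 31716·8.7 + 44305·7.3 + 19692·8.5 + 18326·2.4 = 135336 + 137976.7 + 275929.2 + 323426.5 + 167382 + 43982.4 = 1084032.8.
Divide by N: 1084032.8 / 185932 = 5.8303... → 5.83.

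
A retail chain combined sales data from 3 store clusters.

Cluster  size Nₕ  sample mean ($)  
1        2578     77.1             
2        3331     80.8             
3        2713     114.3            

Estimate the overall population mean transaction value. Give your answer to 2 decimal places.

N = 2578 + 3331 + 2713 = 8622.
Overall mean = Σ (Nₕ/N)·x̄ₕ — weight by population share, not a simple average.
Σ Nₕx̄ₕ = 2578·77.1 + 3331·80.8 + 2713·114.3 = 198763.8 + 269144.8 + 310095.9 = 778004.5.
Divide by N: 778004.5 / 8622 = 90.2348... → 90.23.

90.23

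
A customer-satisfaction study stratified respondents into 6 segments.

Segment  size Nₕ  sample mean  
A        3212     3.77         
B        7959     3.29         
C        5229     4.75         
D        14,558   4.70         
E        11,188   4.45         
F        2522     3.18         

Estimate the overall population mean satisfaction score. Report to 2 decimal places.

x̄_st = (Σ Nₕx̄ₕ) / (Σ Nₕ) = (3212·3.77 + 7959·3.29 + 5229·4.75 + 14558·4.70 + 11188·4.45 + 2522·3.18) / 44668
= 189361.26 / 44668 = 4.2393... → 4.24.

4.24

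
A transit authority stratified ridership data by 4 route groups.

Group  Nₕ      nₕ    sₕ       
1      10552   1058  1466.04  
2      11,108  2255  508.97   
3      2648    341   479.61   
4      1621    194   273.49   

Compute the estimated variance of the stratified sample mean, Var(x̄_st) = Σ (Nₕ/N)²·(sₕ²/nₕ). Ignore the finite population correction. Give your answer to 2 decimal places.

N = 25929; Wₕ = Nₕ/N.
group 1: (10552/25929)²·1466.04²/1058 = 336.43719
group 2: (11108/25929)²·508.97²/2255 = 21.08327
group 3: (2648/25929)²·479.61²/341 = 7.03536
group 4: (1621/25929)²·273.49²/194 = 1.50687
Sum = 366.06270 → 366.06.

366.06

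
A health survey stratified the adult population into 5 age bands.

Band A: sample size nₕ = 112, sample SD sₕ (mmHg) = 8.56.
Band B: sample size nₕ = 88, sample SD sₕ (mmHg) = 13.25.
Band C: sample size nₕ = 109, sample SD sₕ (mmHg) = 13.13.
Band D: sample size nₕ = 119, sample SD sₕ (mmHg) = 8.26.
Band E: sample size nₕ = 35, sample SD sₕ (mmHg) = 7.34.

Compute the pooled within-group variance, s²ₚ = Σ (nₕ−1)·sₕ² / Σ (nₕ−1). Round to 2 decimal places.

Degrees of freedom: 111 + 87 + 108 + 118 + 34 = 458.
Σ(nₕ−1)sₕ² = 111·73.2736 + 87·175.5625 + 108·172.3969 + 118·68.2276 + 34·53.8756 = 51908.7995.
s²ₚ = 51908.7995 / 458 = 113.3380... → 113.34.

113.34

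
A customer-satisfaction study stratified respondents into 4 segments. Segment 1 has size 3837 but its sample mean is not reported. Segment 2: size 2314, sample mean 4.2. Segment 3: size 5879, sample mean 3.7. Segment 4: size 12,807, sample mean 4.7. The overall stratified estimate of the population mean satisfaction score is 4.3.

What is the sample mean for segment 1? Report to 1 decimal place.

Σ Nₕx̄ₕ = N·μ, so 3837·x̄_1 = 24837·4.3 − (2314·4.2 + 5879·3.7 + 12807·4.7).
= 106799.1 − 91664 = 15135.1.
x̄_1 = 15135.1 / 3837 = 3.945... → 3.9.

3.9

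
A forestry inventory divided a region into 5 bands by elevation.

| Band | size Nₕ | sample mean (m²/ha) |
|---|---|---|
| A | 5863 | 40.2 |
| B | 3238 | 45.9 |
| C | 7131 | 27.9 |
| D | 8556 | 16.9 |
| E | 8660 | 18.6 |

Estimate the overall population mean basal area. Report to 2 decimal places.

26.58

N = 33448; weights Wₕ = Nₕ/N = (0.1753, 0.0968, 0.2132, 0.2558, 0.2589).
x̄_st = Σ Wₕ·x̄ₕ = 0.1753·40.2 + 0.0968·45.9 + 0.2132·27.9 + 0.2558·16.9 + 0.2589·18.6 ≈ 26.5769...
→ 26.58.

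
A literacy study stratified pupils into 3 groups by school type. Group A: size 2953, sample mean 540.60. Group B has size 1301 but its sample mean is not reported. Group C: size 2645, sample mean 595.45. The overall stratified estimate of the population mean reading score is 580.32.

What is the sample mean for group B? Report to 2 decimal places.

639.72

N = 2953 + 1301 + 2645 = 6899.
Overall total = μ·N = 580.32·6899 = 4003627.68.
Subtract the known strata: 2953·540.60 + 2645·595.45 = 3171357.05.
Remaining total for group B: 4003627.68 − 3171357.05 = 832270.63.
Divide by its size: 832270.63 / 1301 = 639.7161... → 639.72.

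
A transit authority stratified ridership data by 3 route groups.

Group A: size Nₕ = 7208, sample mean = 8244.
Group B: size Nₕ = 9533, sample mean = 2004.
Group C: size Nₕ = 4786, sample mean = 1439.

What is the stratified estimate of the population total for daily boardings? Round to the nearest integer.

A: 7208·8244 = 59422752
B: 9533·2004 = 19104132
C: 4786·1439 = 6887054
τ̂ = Σ Nₕx̄ₕ = 85413938.

85413938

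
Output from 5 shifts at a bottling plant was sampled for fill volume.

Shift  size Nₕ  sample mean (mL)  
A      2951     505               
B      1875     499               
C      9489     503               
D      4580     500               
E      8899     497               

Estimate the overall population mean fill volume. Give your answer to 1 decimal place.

x̄_st = (Σ Nₕx̄ₕ) / (Σ Nₕ) = (2951·505 + 1875·499 + 9489·503 + 4580·500 + 8899·497) / 27794
= 13911650 / 27794 = 500.527... → 500.5.

500.5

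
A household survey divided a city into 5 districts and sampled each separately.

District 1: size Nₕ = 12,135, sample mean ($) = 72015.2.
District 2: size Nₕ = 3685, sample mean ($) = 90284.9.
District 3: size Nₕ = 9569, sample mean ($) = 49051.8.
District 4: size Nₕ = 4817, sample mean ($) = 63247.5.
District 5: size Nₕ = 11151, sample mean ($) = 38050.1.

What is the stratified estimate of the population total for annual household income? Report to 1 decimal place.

2404940855.3

1: 12135·72015.2 = 873904452
2: 3685·90284.9 = 332699856.5
3: 9569·49051.8 = 469376674.2
4: 4817·63247.5 = 304663207.5
5: 11151·38050.1 = 424296665.1
τ̂ = Σ Nₕx̄ₕ = 2404940855.3.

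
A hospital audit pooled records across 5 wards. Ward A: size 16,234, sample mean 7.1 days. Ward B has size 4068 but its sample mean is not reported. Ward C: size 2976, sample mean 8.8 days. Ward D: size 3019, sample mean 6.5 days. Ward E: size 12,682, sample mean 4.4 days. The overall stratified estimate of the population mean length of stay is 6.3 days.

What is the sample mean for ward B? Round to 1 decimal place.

Σ Nₕx̄ₕ = N·μ, so 4068·x̄_B = 38979·6.3 − (16234·7.1 + 2976·8.8 + 3019·6.5 + 12682·4.4).
= 245567.7 − 216874.5 = 28693.2.
x̄_B = 28693.2 / 4068 = 7.053... → 7.1.

7.1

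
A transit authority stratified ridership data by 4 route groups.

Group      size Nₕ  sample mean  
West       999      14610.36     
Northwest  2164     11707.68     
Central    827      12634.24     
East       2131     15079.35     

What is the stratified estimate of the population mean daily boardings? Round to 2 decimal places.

N = 999 + 2164 + 827 + 2131 = 6121.
Weight each subgroup mean by Nₕ/N and sum.
Σ Nₕx̄ₕ = 999·14610.36 + 2164·11707.68 + 827·12634.24 + 2131·15079.35 = 14595749.64 + 25335419.52 + 10448516.48 + 32134094.85 = 82513780.49.
Divide by N: 82513780.49 / 6121 = 13480.4412... → 13480.44.

13480.44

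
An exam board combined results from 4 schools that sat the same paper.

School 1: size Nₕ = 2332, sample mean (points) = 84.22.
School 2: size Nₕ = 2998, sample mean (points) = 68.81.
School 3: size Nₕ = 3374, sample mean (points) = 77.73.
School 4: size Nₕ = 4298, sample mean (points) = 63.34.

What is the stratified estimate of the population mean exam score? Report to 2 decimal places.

N = 2332 + 2998 + 3374 + 4298 = 13002.
Overall mean = Σ (Nₕ/N)·x̄ₕ — weight by population share, not a simple average.
Σ Nₕx̄ₕ = 2332·84.22 + 2998·68.81 + 3374·77.73 + 4298·63.34 = 196401.04 + 206292.38 + 262261.02 + 272235.32 = 937189.76.
Divide by N: 937189.76 / 13002 = 72.0804... → 72.08.

72.08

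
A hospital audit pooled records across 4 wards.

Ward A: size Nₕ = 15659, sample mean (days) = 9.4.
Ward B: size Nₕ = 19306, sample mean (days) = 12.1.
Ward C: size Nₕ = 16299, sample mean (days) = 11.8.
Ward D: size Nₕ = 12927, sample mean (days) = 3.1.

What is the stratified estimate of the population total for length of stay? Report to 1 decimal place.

613199.1

A: 15659·9.4 = 147194.6
B: 19306·12.1 = 233602.6
C: 16299·11.8 = 192328.2
D: 12927·3.1 = 40073.7
τ̂ = Σ Nₕx̄ₕ = 613199.1.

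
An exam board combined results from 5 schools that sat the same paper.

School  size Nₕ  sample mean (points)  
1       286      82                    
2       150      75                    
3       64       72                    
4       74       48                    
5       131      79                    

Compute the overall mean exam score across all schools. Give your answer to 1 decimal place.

75.5

x̄_st = (Σ Nₕx̄ₕ) / (Σ Nₕ) = (286·82 + 150·75 + 64·72 + 74·48 + 131·79) / 705
= 53211 / 705 = 75.477... → 75.5.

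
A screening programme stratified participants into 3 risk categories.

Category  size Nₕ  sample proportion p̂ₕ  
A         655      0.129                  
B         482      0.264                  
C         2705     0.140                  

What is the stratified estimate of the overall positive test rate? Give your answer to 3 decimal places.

N = 655 + 482 + 2705 = 3842.
Overall proportion = Σ (Nₕ/N)·p̂ₕ.
Σ Nₕp̂ₕ = 84.495 + 127.248 + 378.7 = 590.443.
590.443 / 3842 = 0.15368... → 0.154.

0.154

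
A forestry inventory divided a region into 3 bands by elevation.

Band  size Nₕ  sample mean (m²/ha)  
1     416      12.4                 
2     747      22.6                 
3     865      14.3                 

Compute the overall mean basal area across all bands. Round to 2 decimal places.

16.97

N = 2028; weights Wₕ = Nₕ/N = (0.2051, 0.3683, 0.4265).
x̄_st = Σ Wₕ·x̄ₕ = 0.2051·12.4 + 0.3683·22.6 + 0.4265·14.3 ≈ 16.9675...
→ 16.97.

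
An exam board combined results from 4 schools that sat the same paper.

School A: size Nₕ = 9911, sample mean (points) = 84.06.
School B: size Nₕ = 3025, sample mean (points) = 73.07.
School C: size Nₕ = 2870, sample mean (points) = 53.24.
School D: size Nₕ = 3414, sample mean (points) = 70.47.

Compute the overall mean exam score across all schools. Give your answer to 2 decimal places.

N = 9911 + 3025 + 2870 + 3414 = 19220.
Weight each subgroup mean by Nₕ/N and sum.
Σ Nₕx̄ₕ = 9911·84.06 + 3025·73.07 + 2870·53.24 + 3414·70.47 = 833118.66 + 221036.75 + 152798.8 + 240584.58 = 1447538.79.
Divide by N: 1447538.79 / 19220 = 75.3142... → 75.31.

75.31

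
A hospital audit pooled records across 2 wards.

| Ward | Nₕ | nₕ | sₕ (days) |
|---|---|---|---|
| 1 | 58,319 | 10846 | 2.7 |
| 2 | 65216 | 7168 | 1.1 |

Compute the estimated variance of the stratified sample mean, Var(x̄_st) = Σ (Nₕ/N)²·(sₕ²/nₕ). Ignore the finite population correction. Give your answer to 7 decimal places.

0.0001968

N = 123535. Term for each stratum: Wₕ²sₕ²/nₕ.
Var(x̄_st) = 0.0001497952 + 0.0000470452 = 0.0001968405 → 0.0001968.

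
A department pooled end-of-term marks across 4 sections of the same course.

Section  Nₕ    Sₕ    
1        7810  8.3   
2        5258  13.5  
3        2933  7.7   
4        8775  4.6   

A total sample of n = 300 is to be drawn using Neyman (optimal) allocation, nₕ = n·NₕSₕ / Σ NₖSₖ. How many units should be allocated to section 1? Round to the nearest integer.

1: NₕSₕ = 7810·8.3 = 64823
2: NₕSₕ = 5258·13.5 = 70983
3: NₕSₕ = 2933·7.7 = 22584.1
4: NₕSₕ = 8775·4.6 = 40365
Σ NₕSₕ = 198755.1.
n_1 = 300·64823/198755.1 = 97.844... → 98.

98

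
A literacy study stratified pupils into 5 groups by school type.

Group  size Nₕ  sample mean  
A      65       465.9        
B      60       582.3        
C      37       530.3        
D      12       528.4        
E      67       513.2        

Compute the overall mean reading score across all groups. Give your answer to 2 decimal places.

N = 65 + 60 + 37 + 12 + 67 = 241.
Overall mean = Σ (Nₕ/N)·x̄ₕ — weight by population share, not a simple average.
Σ Nₕx̄ₕ = 65·465.9 + 60·582.3 + 37·530.3 + 12·528.4 + 67·513.2 = 30283.5 + 34938 + 19621.1 + 6340.8 + 34384.4 = 125567.8.
Divide by N: 125567.8 / 241 = 521.0282... → 521.03.

521.03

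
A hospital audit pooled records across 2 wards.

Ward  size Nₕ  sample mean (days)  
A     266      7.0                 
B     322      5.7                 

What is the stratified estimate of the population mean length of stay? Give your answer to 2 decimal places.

6.29

N = 588; weights Wₕ = Nₕ/N = (0.4524, 0.5476).
x̄_st = Σ Wₕ·x̄ₕ = 0.4524·7.0 + 0.5476·5.7 ≈ 6.2881...
→ 6.29.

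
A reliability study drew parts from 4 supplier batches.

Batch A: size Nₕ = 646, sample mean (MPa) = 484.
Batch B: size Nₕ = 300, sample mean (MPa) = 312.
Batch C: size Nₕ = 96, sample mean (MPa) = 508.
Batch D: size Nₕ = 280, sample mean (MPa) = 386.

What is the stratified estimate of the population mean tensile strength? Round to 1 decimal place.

426.0

x̄_st = (Σ Nₕx̄ₕ) / (Σ Nₕ) = (646·484 + 300·312 + 96·508 + 280·386) / 1322
= 563112 / 1322 = 425.955... → 426.0.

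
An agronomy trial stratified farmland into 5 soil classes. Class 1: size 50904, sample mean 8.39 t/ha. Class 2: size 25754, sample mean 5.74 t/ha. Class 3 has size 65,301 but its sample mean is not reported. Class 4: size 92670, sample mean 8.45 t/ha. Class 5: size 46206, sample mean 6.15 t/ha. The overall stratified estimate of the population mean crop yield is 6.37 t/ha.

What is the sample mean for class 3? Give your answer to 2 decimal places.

2.25

Σ Nₕx̄ₕ = N·μ, so 65301·x̄_3 = 280835·6.37 − (50904·8.39 + 25754·5.74 + 92670·8.45 + 46206·6.15).
= 1788918.95 − 1642140.92 = 146778.03.
x̄_3 = 146778.03 / 65301 = 2.2477... → 2.25.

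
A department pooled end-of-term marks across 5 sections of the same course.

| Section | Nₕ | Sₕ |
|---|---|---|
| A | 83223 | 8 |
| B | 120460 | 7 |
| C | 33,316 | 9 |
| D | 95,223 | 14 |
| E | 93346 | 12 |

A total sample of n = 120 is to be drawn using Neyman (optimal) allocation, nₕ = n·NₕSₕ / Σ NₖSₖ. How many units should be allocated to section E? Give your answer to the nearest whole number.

A: NₕSₕ = 83223·8 = 665784
B: NₕSₕ = 120460·7 = 843220
C: NₕSₕ = 33316·9 = 299844
D: NₕSₕ = 95223·14 = 1333122
E: NₕSₕ = 93346·12 = 1120152
Σ NₕSₕ = 4262122.
n_E = 120·1120152/4262122 = 31.538... → 32.

32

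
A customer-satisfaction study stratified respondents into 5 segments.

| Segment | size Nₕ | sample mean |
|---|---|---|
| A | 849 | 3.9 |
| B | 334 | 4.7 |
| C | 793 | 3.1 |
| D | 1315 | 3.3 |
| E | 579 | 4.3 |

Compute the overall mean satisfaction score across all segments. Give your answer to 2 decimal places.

N = 3870; weights Wₕ = Nₕ/N = (0.2194, 0.0863, 0.2049, 0.3398, 0.1496).
x̄_st = Σ Wₕ·x̄ₕ = 0.2194·3.9 + 0.0863·4.7 + 0.2049·3.1 + 0.3398·3.3 + 0.1496·4.3 ≈ 3.6611...
→ 3.66.

3.66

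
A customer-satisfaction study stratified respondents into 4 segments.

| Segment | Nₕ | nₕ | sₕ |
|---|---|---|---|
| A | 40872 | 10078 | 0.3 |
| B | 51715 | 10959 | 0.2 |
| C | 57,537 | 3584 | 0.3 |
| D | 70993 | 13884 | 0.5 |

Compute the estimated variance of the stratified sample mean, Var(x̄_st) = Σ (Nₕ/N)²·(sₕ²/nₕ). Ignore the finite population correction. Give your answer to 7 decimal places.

0.0000041

N = 221117. Term for each stratum: Wₕ²sₕ²/nₕ.
Var(x̄_st) = 0.0000003051 + 0.0000001997 + 0.0000017003 + 0.0000018561 = 0.0000040612 → 0.0000041.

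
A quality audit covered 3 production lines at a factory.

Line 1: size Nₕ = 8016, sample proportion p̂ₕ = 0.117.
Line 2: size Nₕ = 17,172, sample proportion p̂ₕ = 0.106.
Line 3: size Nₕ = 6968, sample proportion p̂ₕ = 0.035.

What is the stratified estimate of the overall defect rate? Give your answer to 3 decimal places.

0.093

Wₕ = Nₕ/N with N = 32156: 0.2493, 0.5340, 0.2167.
p̂_st = 0.2493·0.117 + 0.5340·0.106 + 0.2167·0.035 ≈ 0.09336... → 0.093.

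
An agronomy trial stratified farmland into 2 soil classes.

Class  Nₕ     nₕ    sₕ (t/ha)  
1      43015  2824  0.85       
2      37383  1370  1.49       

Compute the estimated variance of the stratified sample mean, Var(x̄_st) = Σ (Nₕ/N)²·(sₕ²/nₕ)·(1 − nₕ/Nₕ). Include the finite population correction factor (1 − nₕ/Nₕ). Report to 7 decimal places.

0.0004059

N = 80398. Term for each stratum: Wₕ²sₕ²/nₕ·(1−nₕ/Nₕ).
Var(x̄_st) = 0.0000684276 + 0.0003375164 = 0.0004059441 → 0.0004059.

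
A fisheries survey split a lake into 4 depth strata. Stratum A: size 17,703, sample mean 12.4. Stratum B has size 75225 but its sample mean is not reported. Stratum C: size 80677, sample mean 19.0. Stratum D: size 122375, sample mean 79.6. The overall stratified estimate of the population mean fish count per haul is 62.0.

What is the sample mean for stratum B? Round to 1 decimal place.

91.2

Σ Nₕx̄ₕ = N·μ, so 75225·x̄_B = 295980·62.0 − (17703·12.4 + 80677·19.0 + 122375·79.6).
= 18350760 − 11493430.2 = 6857329.8.
x̄_B = 6857329.8 / 75225 = 91.158... → 91.2.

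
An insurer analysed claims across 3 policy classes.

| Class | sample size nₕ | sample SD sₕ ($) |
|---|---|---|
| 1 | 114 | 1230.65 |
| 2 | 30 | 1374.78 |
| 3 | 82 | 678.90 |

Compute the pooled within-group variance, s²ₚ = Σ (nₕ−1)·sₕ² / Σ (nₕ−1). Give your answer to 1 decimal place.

1180638.3

Degrees of freedom: 113 + 29 + 81 = 223.
Σ(nₕ−1)sₕ² = 113·1514499.4225 + 29·1890020.0484 + 81·460905.21 = 263282338.1561.
s²ₚ = 263282338.1561 / 223 = 1180638.288... → 1180638.3.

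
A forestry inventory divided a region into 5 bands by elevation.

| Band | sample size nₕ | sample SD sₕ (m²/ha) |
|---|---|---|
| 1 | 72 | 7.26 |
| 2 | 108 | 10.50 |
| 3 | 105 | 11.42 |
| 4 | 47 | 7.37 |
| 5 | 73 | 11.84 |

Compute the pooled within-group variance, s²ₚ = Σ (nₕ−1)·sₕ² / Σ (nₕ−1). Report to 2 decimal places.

Degrees of freedom: 71 + 107 + 104 + 46 + 72 = 400.
Σ(nₕ−1)sₕ² = 71·52.7076 + 107·110.25 + 104·130.4164 + 46·54.3169 + 72·140.1856 = 41694.2358.
s²ₚ = 41694.2358 / 400 = 104.2356... → 104.24.

104.24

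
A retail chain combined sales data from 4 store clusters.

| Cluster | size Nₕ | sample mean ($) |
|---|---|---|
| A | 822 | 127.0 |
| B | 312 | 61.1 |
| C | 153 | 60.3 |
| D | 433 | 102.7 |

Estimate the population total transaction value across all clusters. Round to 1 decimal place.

177152.2

Population total = Σ Nₕ·x̄ₕ (each stratum's size times its mean).
822·127.0 + 312·61.1 + 153·60.3 + 433·102.7 = 104394 + 19063.2 + 9225.9 + 44469.1 = 177152.2.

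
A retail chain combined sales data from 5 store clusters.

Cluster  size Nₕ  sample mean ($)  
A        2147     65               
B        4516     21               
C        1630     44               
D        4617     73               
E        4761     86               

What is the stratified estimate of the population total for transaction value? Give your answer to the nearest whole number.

A: 2147·65 = 139555
B: 4516·21 = 94836
C: 1630·44 = 71720
D: 4617·73 = 337041
E: 4761·86 = 409446
τ̂ = Σ Nₕx̄ₕ = 1052598.

1052598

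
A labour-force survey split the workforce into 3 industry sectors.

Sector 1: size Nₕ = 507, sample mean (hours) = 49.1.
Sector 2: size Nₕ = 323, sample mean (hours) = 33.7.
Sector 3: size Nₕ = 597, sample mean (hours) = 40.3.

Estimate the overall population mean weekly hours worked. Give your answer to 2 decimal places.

41.93

N = 1427; weights Wₕ = Nₕ/N = (0.3553, 0.2263, 0.4184).
x̄_st = Σ Wₕ·x̄ₕ = 0.3553·49.1 + 0.2263·33.7 + 0.4184·40.3 ≈ 41.9327...
→ 41.93.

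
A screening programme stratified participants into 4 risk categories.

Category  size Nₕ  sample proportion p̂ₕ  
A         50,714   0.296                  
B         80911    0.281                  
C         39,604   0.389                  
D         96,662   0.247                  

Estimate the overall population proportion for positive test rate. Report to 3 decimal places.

N = 50714 + 80911 + 39604 + 96662 = 267891.
Overall proportion = Σ (Nₕ/N)·p̂ₕ.
Σ Nₕp̂ₕ = 15011.344 + 22735.991 + 15405.956 + 23875.514 = 77028.805.
77028.805 / 267891 = 0.28754... → 0.288.

0.288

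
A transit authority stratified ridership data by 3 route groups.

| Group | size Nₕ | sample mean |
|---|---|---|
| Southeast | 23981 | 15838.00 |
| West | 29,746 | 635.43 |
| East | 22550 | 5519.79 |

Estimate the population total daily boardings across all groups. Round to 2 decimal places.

Estimate total by summing Nₕ·x̄ₕ over strata.
23981·15838.00 + 29746·635.43 + 22550·5519.79 = 379811078 + 18901500.78 + 124471264.5 = 523183843.28.

523183843.28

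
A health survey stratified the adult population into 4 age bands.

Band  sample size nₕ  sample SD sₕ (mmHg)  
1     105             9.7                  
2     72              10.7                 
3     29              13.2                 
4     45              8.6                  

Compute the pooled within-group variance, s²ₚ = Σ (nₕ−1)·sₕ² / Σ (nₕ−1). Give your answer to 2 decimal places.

105.45

1: (105−1)·9.7² = 104·94.09 = 9785.36
2: (72−1)·10.7² = 71·114.49 = 8128.79
3: (29−1)·13.2² = 28·174.24 = 4878.72
4: (45−1)·8.6² = 44·73.96 = 3254.24
Numerator = 26047.11; denominator = Σ(nₕ−1) = 247.
s²ₚ = 26047.11/247 = 105.4539... → 105.45.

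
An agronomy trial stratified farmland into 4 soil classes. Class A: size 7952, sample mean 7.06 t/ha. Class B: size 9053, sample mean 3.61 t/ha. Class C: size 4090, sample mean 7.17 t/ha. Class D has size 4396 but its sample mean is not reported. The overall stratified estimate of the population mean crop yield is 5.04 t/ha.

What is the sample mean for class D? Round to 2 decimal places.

2.35

Σ Nₕx̄ₕ = N·μ, so 4396·x̄_D = 25491·5.04 − (7952·7.06 + 9053·3.61 + 4090·7.17).
= 128474.64 − 118147.75 = 10326.89.
x̄_D = 10326.89 / 4396 = 2.3492... → 2.35.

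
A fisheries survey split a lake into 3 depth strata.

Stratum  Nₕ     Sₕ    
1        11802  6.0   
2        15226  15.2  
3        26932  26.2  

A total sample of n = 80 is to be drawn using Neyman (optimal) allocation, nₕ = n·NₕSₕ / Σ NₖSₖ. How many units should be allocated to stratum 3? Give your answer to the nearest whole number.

56

Σ NₕSₕ = 11802·6.0 + 15226·15.2 + 26932·26.2 = 1007865.6.
Share for 3: 705618.4/1007865.6 = 0.70011.
n_3 = 80 × 0.70011 = 56.009... → 56.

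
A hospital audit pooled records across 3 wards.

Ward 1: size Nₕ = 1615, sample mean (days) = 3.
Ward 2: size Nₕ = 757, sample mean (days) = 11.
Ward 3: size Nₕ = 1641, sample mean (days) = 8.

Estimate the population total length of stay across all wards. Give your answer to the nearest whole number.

26300

Population total = Σ Nₕ·x̄ₕ (each stratum's size times its mean).
1615·3 + 757·11 + 1641·8 = 4845 + 8327 + 13128 = 26300.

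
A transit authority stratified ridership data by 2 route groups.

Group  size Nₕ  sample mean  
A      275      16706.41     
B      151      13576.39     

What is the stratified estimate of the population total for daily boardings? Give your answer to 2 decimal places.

6644297.64

A: 275·16706.41 = 4594262.75
B: 151·13576.39 = 2050034.89
τ̂ = Σ Nₕx̄ₕ = 6644297.64.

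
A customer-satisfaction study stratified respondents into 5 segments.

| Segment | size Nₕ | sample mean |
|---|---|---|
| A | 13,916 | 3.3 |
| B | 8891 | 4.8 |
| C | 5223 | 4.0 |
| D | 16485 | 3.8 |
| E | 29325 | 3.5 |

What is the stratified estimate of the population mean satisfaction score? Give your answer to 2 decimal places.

3.72

N = 73840; weights Wₕ = Nₕ/N = (0.1885, 0.1204, 0.0707, 0.2233, 0.3971).
x̄_st = Σ Wₕ·x̄ₕ = 0.1885·3.3 + 0.1204·4.8 + 0.0707·4.0 + 0.2233·3.8 + 0.3971·3.5 ≈ 3.7212...
→ 3.72.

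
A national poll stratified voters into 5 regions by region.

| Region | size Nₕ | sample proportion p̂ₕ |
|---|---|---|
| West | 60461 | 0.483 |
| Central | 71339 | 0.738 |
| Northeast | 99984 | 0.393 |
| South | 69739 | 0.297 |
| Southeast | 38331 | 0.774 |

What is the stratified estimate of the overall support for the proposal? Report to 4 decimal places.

Wₕ = Nₕ/N with N = 339854: 0.1779, 0.2099, 0.2942, 0.2052, 0.1128.
p̂_st = 0.1779·0.483 + 0.2099·0.738 + 0.2942·0.393 + 0.2052·0.297 + 0.1128·0.774 ≈ 0.504703... → 0.5047.

0.5047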